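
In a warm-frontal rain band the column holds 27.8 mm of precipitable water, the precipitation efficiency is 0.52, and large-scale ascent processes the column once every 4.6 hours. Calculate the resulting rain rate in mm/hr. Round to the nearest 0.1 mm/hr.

R ≈ 3.1 mm/hr

Each overturning extracts ε × PW = 0.52 × 27.8 = 14.456 mm.
Rate = ε·PW / τ = 14.456 / 4.6 h = 3.1 mm/hr.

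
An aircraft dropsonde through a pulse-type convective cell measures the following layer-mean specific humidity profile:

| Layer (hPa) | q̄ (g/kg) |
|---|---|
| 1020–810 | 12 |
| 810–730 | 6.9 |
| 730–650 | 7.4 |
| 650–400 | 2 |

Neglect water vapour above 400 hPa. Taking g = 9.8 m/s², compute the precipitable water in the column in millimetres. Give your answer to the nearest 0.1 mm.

PW ≈ 42.5 mm

Precipitable water is the column-integrated vapour mass per unit area: PW = (1/g) Σ q̄ Δp, with q in kg/kg and Δp in Pa (1 kg/m² of water = 1 mm).
Layer 1020–810 hPa: Δp = 210 hPa = 21000 Pa, q̄ = 0.012 kg/kg → 0.012 × 21000 / 9.8 = 25.71 mm
Layer 810–730 hPa: Δp = 80 hPa = 8000 Pa, q̄ = 0.0069 kg/kg → 0.0069 × 8000 / 9.8 = 5.63 mm
Layer 730–650 hPa: Δp = 80 hPa = 8000 Pa, q̄ = 0.0074 kg/kg → 0.0074 × 8000 / 9.8 = 6.04 mm
Layer 650–400 hPa: Δp = 250 hPa = 25000 Pa, q̄ = 0.002 kg/kg → 0.002 × 25000 / 9.8 = 5.10 mm
PW = 25.71 + 5.63 + 6.04 + 5.10 = 42.48 ≈ 42.5 mm.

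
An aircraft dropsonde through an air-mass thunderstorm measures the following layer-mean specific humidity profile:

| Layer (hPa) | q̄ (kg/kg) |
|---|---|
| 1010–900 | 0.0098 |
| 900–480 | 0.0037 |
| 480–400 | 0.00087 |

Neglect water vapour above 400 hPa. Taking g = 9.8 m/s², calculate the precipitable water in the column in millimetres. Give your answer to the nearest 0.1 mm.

PW ≈ 27.6 mm

Precipitable water is the column-integrated vapour mass per unit area: PW = (1/g) Σ q̄ Δp, with q in kg/kg and Δp in Pa (1 kg/m² of water = 1 mm).
Layer 1010–900 hPa: Δp = 110 hPa = 11000 Pa, q̄ = 0.0098 kg/kg → 0.0098 × 11000 / 9.8 = 11.00 mm
Layer 900–480 hPa: Δp = 420 hPa = 42000 Pa, q̄ = 0.0037 kg/kg → 0.0037 × 42000 / 9.8 = 15.86 mm
Layer 480–400 hPa: Δp = 80 hPa = 8000 Pa, q̄ = 0.00087 kg/kg → 0.00087 × 8000 / 9.8 = 0.71 mm
PW = 11.00 + 15.86 + 0.71 = 27.57 ≈ 27.6 mm.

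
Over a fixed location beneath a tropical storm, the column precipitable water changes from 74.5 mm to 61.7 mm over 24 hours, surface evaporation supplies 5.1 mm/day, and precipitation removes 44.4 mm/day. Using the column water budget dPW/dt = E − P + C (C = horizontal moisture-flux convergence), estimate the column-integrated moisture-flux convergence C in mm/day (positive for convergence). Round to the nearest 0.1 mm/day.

dPW/dt = (61.7 − 74.5) mm / (24/24 day) = -12.800 mm/day.
C = dPW/dt − E + P = (-12.800) − 5.1 + 44.4 = 26.5 mm/day.

C ≈ 26.5 mm/day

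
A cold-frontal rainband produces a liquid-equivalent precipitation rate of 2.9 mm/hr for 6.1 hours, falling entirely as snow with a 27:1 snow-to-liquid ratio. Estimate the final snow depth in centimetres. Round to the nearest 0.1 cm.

snow depth ≈ 47.8 cm

Liquid-equivalent depth = 2.9 × 6.1 = 17.69 mm.
Snow depth = 17.69 mm × 27 = 477.63 mm = 47.8 cm.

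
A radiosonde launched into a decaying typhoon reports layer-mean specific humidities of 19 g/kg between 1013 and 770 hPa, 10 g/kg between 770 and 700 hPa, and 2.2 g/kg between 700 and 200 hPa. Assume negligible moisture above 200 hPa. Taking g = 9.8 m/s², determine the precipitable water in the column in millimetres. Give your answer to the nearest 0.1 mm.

Precipitable water is the column-integrated vapour mass per unit area: PW = (1/g) Σ q̄ Δp, with q in kg/kg and Δp in Pa (1 kg/m² of water = 1 mm).
Layer 1013–770 hPa: Δp = 243 hPa = 24300 Pa, q̄ = 0.019 kg/kg → 0.019 × 24300 / 9.8 = 47.11 mm
Layer 770–700 hPa: Δp = 70 hPa = 7000 Pa, q̄ = 0.01 kg/kg → 0.01 × 7000 / 9.8 = 7.14 mm
Layer 700–200 hPa: Δp = 500 hPa = 50000 Pa, q̄ = 0.0022 kg/kg → 0.0022 × 50000 / 9.8 = 11.22 mm
PW = 47.11 + 7.14 + 11.22 = 65.47 ≈ 65.5 mm.

PW ≈ 65.5 mm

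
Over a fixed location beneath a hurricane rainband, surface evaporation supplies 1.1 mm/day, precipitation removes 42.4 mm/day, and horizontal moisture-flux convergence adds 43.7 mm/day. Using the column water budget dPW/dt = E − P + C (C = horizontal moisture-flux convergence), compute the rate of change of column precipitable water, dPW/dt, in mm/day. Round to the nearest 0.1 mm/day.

dPW/dt ≈ 2.4 mm/day

dPW/dt = E − P + C = 1.1 − 42.4 + (43.7) = 2.4 mm/day.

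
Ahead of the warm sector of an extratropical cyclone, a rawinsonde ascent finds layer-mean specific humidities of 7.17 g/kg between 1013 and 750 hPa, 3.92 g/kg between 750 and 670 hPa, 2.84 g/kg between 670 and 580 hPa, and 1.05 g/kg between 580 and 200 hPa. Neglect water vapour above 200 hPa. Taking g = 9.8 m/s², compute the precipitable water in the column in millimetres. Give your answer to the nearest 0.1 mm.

Precipitable water is the column-integrated vapour mass per unit area: PW = (1/g) Σ q̄ Δp, with q in kg/kg and Δp in Pa (1 kg/m² of water = 1 mm).
Layer 1013–750 hPa: Δp = 263 hPa = 26300 Pa, q̄ = 0.00717 kg/kg → 0.00717 × 26300 / 9.8 = 19.24 mm
Layer 750–670 hPa: Δp = 80 hPa = 8000 Pa, q̄ = 0.00392 kg/kg → 0.00392 × 8000 / 9.8 = 3.20 mm
Layer 670–580 hPa: Δp = 90 hPa = 9000 Pa, q̄ = 0.00284 kg/kg → 0.00284 × 9000 / 9.8 = 2.61 mm
Layer 580–200 hPa: Δp = 380 hPa = 38000 Pa, q̄ = 0.00105 kg/kg → 0.00105 × 38000 / 9.8 = 4.07 mm
PW = 19.24 + 3.20 + 2.61 + 4.07 = 29.12 ≈ 29.1 mm.

PW ≈ 29.1 mm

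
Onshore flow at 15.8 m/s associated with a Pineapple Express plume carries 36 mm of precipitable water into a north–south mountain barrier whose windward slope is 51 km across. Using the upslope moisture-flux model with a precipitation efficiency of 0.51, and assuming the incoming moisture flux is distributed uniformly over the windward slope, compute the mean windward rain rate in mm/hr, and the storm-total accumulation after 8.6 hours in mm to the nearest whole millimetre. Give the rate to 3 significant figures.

Incoming column moisture flux per unit ridge length: F = V × PW = 15.8 × 36 = 568.8 mm·m/s.
Spread over the 51 km slope with efficiency ε = 0.51: R = ε·F/W = 0.51 × 568.8 / 51000 m = 5.688e-03 mm/s.
R = 5.688e-03 × 3600 = 20.5 mm/hr.
Over 8.6 h: total = 20.5 × 8.6 = 176.3 ≈ 176 mm.

R ≈ 20.5 mm/hr; total ≈ 176 mm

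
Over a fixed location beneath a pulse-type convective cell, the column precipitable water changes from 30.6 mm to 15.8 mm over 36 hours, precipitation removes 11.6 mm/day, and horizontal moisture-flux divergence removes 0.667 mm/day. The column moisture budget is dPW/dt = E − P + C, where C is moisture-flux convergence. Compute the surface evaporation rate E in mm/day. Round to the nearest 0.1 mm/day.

E ≈ 2.4 mm/day

dPW/dt = (15.8 − 30.6) mm / (36/24 day) = -9.867 mm/day.
E = dPW/dt + P − C = (-9.867) + 11.6 − (-0.667) = 2.4 mm/day.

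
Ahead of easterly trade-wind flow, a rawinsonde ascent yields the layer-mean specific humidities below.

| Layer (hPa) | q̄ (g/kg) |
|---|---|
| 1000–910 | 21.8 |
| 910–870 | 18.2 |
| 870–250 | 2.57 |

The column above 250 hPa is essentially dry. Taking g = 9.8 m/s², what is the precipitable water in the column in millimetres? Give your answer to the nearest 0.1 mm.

Precipitable water is the column-integrated vapour mass per unit area: PW = (1/g) Σ q̄ Δp, with q in kg/kg and Δp in Pa (1 kg/m² of water = 1 mm).
Layer 1000–910 hPa: Δp = 90 hPa = 9000 Pa, q̄ = 0.0218 kg/kg → 0.0218 × 9000 / 9.8 = 20.02 mm
Layer 910–870 hPa: Δp = 40 hPa = 4000 Pa, q̄ = 0.0182 kg/kg → 0.0182 × 4000 / 9.8 = 7.43 mm
Layer 870–250 hPa: Δp = 620 hPa = 62000 Pa, q̄ = 0.00257 kg/kg → 0.00257 × 62000 / 9.8 = 16.26 mm
PW = 20.02 + 7.43 + 16.26 = 43.71 ≈ 43.7 mm.

PW ≈ 43.7 mm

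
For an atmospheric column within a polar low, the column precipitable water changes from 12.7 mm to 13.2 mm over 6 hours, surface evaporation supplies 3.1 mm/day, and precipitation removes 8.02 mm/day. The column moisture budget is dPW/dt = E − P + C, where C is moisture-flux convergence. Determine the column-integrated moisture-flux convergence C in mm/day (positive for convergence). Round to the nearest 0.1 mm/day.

C ≈ 6.9 mm/day

dPW/dt = (13.2 − 12.7) mm / (6/24 day) = +2.000 mm/day.
C = dPW/dt − E + P = (+2.000) − 3.1 + 8.02 = 6.9 mm/day.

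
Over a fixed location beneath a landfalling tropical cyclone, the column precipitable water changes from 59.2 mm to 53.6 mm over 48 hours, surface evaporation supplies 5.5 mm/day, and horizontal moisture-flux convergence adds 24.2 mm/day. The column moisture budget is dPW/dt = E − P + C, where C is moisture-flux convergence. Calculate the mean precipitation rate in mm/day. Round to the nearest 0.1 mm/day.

dPW/dt = (53.6 − 59.2) mm / (48/24 day) = -2.800 mm/day.
P = E + C − dPW/dt = 5.5 + (24.2) − (-2.800) = 32.5 mm/day.

P ≈ 32.5 mm/day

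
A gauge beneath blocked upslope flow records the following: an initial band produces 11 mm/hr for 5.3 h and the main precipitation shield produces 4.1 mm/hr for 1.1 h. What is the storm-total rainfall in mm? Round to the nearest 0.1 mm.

Total = Σ Rᵢ Δtᵢ = 11 × 5.3 + 4.1 × 1.1
      = 58.3 + 4.51 = 62.8 mm.

total ≈ 62.8 mm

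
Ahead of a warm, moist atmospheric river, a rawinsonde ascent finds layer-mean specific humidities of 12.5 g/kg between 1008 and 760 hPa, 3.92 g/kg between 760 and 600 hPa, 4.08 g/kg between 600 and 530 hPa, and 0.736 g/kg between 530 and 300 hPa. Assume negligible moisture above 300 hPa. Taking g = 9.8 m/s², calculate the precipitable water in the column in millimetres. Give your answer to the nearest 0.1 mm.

Precipitable water is the column-integrated vapour mass per unit area: PW = (1/g) Σ q̄ Δp, with q in kg/kg and Δp in Pa (1 kg/m² of water = 1 mm).
Layer 1008–760 hPa: Δp = 248 hPa = 24800 Pa, q̄ = 0.0125 kg/kg → 0.0125 × 24800 / 9.8 = 31.63 mm
Layer 760–600 hPa: Δp = 160 hPa = 16000 Pa, q̄ = 0.00392 kg/kg → 0.00392 × 16000 / 9.8 = 6.40 mm
Layer 600–530 hPa: Δp = 70 hPa = 7000 Pa, q̄ = 0.00408 kg/kg → 0.00408 × 7000 / 9.8 = 2.91 mm
Layer 530–300 hPa: Δp = 230 hPa = 23000 Pa, q̄ = 0.000736 kg/kg → 0.000736 × 23000 / 9.8 = 1.73 mm
PW = 31.63 + 6.40 + 2.91 + 1.73 = 42.67 ≈ 42.7 mm.

PW ≈ 42.7 mm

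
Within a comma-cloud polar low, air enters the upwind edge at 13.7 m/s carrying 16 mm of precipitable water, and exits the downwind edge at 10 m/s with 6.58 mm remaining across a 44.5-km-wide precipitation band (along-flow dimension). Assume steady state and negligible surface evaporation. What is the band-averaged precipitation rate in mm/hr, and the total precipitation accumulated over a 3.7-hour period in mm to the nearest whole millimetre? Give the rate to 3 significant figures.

R ≈ 12.4 mm/hr; total ≈ 46 mm

Column moisture flux per unit crosswind length is F = V × PW.
Inflow: F_in = 13.7 × 16 = 219.2 mm·m/s
Outflow: F_out = 10 × 6.58 = 65.8 mm·m/s
Steady-state rate R = (F_in − F_out)/L = (219.2 − 65.8) / 44500 m = 3.447e-03 mm/s.
R = 3.447e-03 × 3600 = 12.4 mm/hr.
Over 3.7 h: total = 12.4 × 3.7 = 45.88 ≈ 46 mm.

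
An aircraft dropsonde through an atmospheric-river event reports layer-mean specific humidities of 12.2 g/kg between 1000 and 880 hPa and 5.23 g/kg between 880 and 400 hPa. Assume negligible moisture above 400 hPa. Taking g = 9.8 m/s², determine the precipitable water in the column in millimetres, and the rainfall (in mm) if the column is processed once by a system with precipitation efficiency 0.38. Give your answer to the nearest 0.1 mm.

Precipitable water is the column-integrated vapour mass per unit area: PW = (1/g) Σ q̄ Δp, with q in kg/kg and Δp in Pa (1 kg/m² of water = 1 mm).
Layer 1000–880 hPa: Δp = 120 hPa = 12000 Pa, q̄ = 0.0122 kg/kg → 0.0122 × 12000 / 9.8 = 14.94 mm
Layer 880–400 hPa: Δp = 480 hPa = 48000 Pa, q̄ = 0.00523 kg/kg → 0.00523 × 48000 / 9.8 = 25.62 mm
PW = 14.94 + 25.62 = 40.56 ≈ 40.6 mm.
Rainfall = ε × PW = 0.38 × 40.6 = 15.4 mm.

PW ≈ 40.6 mm; rainfall ≈ 15.4 mm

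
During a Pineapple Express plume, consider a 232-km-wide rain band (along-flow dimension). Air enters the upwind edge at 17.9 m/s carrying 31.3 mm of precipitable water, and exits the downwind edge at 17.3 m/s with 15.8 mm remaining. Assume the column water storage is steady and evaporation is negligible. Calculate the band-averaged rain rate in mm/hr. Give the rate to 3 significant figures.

Column moisture flux per unit crosswind length is F = V × PW.
Inflow: F_in = 17.9 × 31.3 = 560.27 mm·m/s
Outflow: F_out = 17.3 × 15.8 = 273.34 mm·m/s
Steady-state rate R = (F_in − F_out)/L = (560.27 − 273.34) / 232000 m = 1.237e-03 mm/s.
R = 1.237e-03 × 3600 = 4.45 mm/hr.

R ≈ 4.45 mm/hr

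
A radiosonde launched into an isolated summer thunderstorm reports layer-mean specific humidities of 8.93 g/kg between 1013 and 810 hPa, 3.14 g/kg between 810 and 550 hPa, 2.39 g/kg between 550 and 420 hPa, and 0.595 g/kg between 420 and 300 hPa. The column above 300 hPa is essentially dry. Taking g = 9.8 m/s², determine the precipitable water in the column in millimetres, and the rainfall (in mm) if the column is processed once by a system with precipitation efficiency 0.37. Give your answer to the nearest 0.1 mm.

PW ≈ 30.7 mm; rainfall ≈ 11.4 mm

Precipitable water is the column-integrated vapour mass per unit area: PW = (1/g) Σ q̄ Δp, with q in kg/kg and Δp in Pa (1 kg/m² of water = 1 mm).
Layer 1013–810 hPa: Δp = 203 hPa = 20300 Pa, q̄ = 0.00893 kg/kg → 0.00893 × 20300 / 9.8 = 18.50 mm
Layer 810–550 hPa: Δp = 260 hPa = 26000 Pa, q̄ = 0.00314 kg/kg → 0.00314 × 26000 / 9.8 = 8.33 mm
Layer 550–420 hPa: Δp = 130 hPa = 13000 Pa, q̄ = 0.00239 kg/kg → 0.00239 × 13000 / 9.8 = 3.17 mm
Layer 420–300 hPa: Δp = 120 hPa = 12000 Pa, q̄ = 0.000595 kg/kg → 0.000595 × 12000 / 9.8 = 0.73 mm
PW = 18.50 + 8.33 + 3.17 + 0.73 = 30.73 ≈ 30.7 mm.
Rainfall = ε × PW = 0.37 × 30.7 = 11.4 mm.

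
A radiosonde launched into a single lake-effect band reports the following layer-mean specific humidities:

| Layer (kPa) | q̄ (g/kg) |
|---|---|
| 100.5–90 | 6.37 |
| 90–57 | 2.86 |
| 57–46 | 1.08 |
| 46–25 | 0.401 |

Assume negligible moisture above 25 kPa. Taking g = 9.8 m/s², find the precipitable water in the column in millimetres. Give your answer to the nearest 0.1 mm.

PW ≈ 18.5 mm

Precipitable water is the column-integrated vapour mass per unit area: PW = (1/g) Σ q̄ Δp, with q in kg/kg and Δp in Pa (1 kg/m² of water = 1 mm).
Layer 100.5–90 kPa: Δp = 105 hPa = 10500 Pa, q̄ = 0.00637 kg/kg → 0.00637 × 10500 / 9.8 = 6.83 mm
Layer 90–57 kPa: Δp = 330 hPa = 33000 Pa, q̄ = 0.00286 kg/kg → 0.00286 × 33000 / 9.8 = 9.63 mm
Layer 57–46 kPa: Δp = 110 hPa = 11000 Pa, q̄ = 0.00108 kg/kg → 0.00108 × 11000 / 9.8 = 1.21 mm
Layer 46–25 kPa: Δp = 210 hPa = 21000 Pa, q̄ = 0.000401 kg/kg → 0.000401 × 21000 / 9.8 = 0.86 mm
PW = 6.83 + 9.63 + 1.21 + 0.86 = 18.53 ≈ 18.5 mm.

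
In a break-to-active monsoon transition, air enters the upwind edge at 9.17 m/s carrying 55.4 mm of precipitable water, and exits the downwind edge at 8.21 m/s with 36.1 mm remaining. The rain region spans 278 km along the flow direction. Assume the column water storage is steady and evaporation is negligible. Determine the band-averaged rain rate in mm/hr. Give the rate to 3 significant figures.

R ≈ 2.74 mm/hr

Column moisture flux per unit crosswind length is F = V × PW.
Inflow: F_in = 9.17 × 55.4 = 508.018 mm·m/s
Outflow: F_out = 8.21 × 36.1 = 296.381 mm·m/s
Steady-state rate R = (F_in − F_out)/L = (508.018 − 296.381) / 278000 m = 7.613e-04 mm/s.
R = 7.613e-04 × 3600 = 2.74 mm/hr.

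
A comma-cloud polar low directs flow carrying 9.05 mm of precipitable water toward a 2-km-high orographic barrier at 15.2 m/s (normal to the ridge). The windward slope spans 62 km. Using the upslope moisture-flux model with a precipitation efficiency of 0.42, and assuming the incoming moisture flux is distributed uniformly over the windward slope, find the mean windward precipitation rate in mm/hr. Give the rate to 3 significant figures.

R ≈ 3.35 mm/hr

Incoming column moisture flux per unit ridge length: F = V × PW = 15.2 × 9.05 = 137.56 mm·m/s.
Spread over the 62 km slope with efficiency ε = 0.42: R = ε·F/W = 0.42 × 137.56 / 62000 m = 9.319e-04 mm/s.
R = 9.319e-04 × 3600 = 3.35 mm/hr.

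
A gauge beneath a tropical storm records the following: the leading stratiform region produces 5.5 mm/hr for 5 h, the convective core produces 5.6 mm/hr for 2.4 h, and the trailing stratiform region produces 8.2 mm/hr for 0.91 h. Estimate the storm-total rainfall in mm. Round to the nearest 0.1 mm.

total ≈ 48.4 mm

Total = Σ Rᵢ Δtᵢ = 5.5 × 5 + 5.6 × 2.4 + 8.2 × 0.91
      = 27.5 + 13.44 + 7.462 = 48.4 mm.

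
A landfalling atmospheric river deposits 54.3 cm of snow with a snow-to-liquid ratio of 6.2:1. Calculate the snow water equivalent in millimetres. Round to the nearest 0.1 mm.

SWE ≈ 87.6 mm

SWE = snow depth / ratio = 54.3 cm / 6.2 = 8.758 cm = 87.6 mm.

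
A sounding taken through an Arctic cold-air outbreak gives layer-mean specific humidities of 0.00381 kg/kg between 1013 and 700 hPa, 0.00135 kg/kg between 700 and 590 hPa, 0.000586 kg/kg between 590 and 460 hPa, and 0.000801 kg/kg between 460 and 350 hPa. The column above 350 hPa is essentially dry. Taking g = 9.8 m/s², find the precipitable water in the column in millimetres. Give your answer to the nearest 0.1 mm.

Precipitable water is the column-integrated vapour mass per unit area: PW = (1/g) Σ q̄ Δp, with q in kg/kg and Δp in Pa (1 kg/m² of water = 1 mm).
Layer 1013–700 hPa: Δp = 313 hPa = 31300 Pa, q̄ = 0.00381 kg/kg → 0.00381 × 31300 / 9.8 = 12.17 mm
Layer 700–590 hPa: Δp = 110 hPa = 11000 Pa, q̄ = 0.00135 kg/kg → 0.00135 × 11000 / 9.8 = 1.52 mm
Layer 590–460 hPa: Δp = 130 hPa = 13000 Pa, q̄ = 0.000586 kg/kg → 0.000586 × 13000 / 9.8 = 0.78 mm
Layer 460–350 hPa: Δp = 110 hPa = 11000 Pa, q̄ = 0.000801 kg/kg → 0.000801 × 11000 / 9.8 = 0.90 mm
PW = 12.17 + 1.52 + 0.78 + 0.90 = 15.37 ≈ 15.4 mm.

PW ≈ 15.4 mm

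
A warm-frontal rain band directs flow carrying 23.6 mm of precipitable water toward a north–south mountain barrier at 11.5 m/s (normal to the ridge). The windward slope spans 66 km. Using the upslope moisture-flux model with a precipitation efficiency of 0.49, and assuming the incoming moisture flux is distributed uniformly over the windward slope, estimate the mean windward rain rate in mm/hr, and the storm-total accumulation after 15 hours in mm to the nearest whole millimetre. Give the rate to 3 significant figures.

Incoming column moisture flux per unit ridge length: F = V × PW = 11.5 × 23.6 = 271.4 mm·m/s.
Spread over the 66 km slope with efficiency ε = 0.49: R = ε·F/W = 0.49 × 271.4 / 66000 m = 2.015e-03 mm/s.
R = 2.015e-03 × 3600 = 7.25 mm/hr.
Over 15 h: total = 7.25 × 15 = 108.75 ≈ 109 mm.

R ≈ 7.25 mm/hr; total ≈ 109 mm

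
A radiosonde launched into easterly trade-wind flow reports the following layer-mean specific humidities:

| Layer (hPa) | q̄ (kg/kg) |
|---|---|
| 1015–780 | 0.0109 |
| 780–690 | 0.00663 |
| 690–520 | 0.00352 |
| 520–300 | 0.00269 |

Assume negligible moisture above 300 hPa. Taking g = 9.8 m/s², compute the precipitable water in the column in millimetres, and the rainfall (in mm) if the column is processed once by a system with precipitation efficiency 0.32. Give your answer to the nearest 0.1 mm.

Precipitable water is the column-integrated vapour mass per unit area: PW = (1/g) Σ q̄ Δp, with q in kg/kg and Δp in Pa (1 kg/m² of water = 1 mm).
Layer 1015–780 hPa: Δp = 235 hPa = 23500 Pa, q̄ = 0.0109 kg/kg → 0.0109 × 23500 / 9.8 = 26.14 mm
Layer 780–690 hPa: Δp = 90 hPa = 9000 Pa, q̄ = 0.00663 kg/kg → 0.00663 × 9000 / 9.8 = 6.09 mm
Layer 690–520 hPa: Δp = 170 hPa = 17000 Pa, q̄ = 0.00352 kg/kg → 0.00352 × 17000 / 9.8 = 6.11 mm
Layer 520–300 hPa: Δp = 220 hPa = 22000 Pa, q̄ = 0.00269 kg/kg → 0.00269 × 22000 / 9.8 = 6.04 mm
PW = 26.14 + 6.09 + 6.11 + 6.04 = 44.38 ≈ 44.4 mm.
Rainfall = ε × PW = 0.32 × 44.4 = 14.2 mm.

PW ≈ 44.4 mm; rainfall ≈ 14.2 mm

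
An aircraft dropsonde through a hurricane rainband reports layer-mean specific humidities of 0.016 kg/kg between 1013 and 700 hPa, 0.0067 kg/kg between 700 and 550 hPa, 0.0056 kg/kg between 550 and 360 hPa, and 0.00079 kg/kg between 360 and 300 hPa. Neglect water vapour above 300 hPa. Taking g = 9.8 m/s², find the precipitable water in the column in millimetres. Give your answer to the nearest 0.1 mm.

Precipitable water is the column-integrated vapour mass per unit area: PW = (1/g) Σ q̄ Δp, with q in kg/kg and Δp in Pa (1 kg/m² of water = 1 mm).
Layer 1013–700 hPa: Δp = 313 hPa = 31300 Pa, q̄ = 0.016 kg/kg → 0.016 × 31300 / 9.8 = 51.10 mm
Layer 700–550 hPa: Δp = 150 hPa = 15000 Pa, q̄ = 0.0067 kg/kg → 0.0067 × 15000 / 9.8 = 10.26 mm
Layer 550–360 hPa: Δp = 190 hPa = 19000 Pa, q̄ = 0.0056 kg/kg → 0.0056 × 19000 / 9.8 = 10.86 mm
Layer 360–300 hPa: Δp = 60 hPa = 6000 Pa, q̄ = 0.00079 kg/kg → 0.00079 × 6000 / 9.8 = 0.48 mm
PW = 51.10 + 10.26 + 10.86 + 0.48 = 72.70 ≈ 72.7 mm.

PW ≈ 72.7 mm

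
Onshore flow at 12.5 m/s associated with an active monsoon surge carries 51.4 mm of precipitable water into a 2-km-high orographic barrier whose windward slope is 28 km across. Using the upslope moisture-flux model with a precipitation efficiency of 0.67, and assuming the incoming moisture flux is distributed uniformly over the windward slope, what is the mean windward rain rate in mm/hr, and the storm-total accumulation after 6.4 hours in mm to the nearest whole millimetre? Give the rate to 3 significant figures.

Incoming column moisture flux per unit ridge length: F = V × PW = 12.5 × 51.4 = 642.5 mm·m/s.
Spread over the 28 km slope with efficiency ε = 0.67: R = ε·F/W = 0.67 × 642.5 / 28000 m = 1.537e-02 mm/s.
R = 1.537e-02 × 3600 = 55.3 mm/hr.
Over 6.4 h: total = 55.3 × 6.4 = 353.92 ≈ 354 mm.

R ≈ 55.3 mm/hr; total ≈ 354 mm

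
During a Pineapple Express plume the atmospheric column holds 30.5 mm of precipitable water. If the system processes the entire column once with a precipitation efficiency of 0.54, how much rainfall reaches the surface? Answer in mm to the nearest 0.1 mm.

rainfall ≈ 16.5 mm

Rainfall = ε × PW = 0.54 × 30.5 = 16.5 mm.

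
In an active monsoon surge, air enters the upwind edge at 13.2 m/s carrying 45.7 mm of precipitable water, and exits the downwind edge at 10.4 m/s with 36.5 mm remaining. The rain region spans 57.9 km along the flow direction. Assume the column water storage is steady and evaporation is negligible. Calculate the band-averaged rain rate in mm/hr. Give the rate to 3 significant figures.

Column moisture flux per unit crosswind length is F = V × PW.
Inflow: F_in = 13.2 × 45.7 = 603.24 mm·m/s
Outflow: F_out = 10.4 × 36.5 = 379.6 mm·m/s
Steady-state rate R = (F_in − F_out)/L = (603.24 − 379.6) / 57900 m = 3.863e-03 mm/s.
R = 3.863e-03 × 3600 = 13.9 mm/hr.

R ≈ 13.9 mm/hr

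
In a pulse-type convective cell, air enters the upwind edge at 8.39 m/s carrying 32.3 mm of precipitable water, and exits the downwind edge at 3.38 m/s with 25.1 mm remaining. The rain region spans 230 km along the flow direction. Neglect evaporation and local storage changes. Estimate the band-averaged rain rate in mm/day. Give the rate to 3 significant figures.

Column moisture flux per unit crosswind length is F = V × PW.
Inflow: F_in = 8.39 × 32.3 = 270.997 mm·m/s
Outflow: F_out = 3.38 × 25.1 = 84.838 mm·m/s
Steady-state rate R = (F_in − F_out)/L = (270.997 − 84.838) / 230000 m = 8.094e-04 mm/s.
R = 8.094e-04 × 3600 × 24 = 69.9 mm/day.

R ≈ 69.9 mm/day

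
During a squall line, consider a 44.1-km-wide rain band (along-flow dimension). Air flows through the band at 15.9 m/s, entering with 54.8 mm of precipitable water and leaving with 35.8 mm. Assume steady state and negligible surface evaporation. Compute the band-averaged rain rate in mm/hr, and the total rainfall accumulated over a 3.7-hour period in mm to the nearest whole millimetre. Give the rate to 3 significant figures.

R ≈ 24.7 mm/hr; total ≈ 91 mm

Column moisture flux per unit crosswind length is F = V × PW.
Inflow: F_in = 15.9 × 54.8 = 871.32 mm·m/s
Outflow: F_out = 15.9 × 35.8 = 569.22 mm·m/s
Steady-state rate R = (F_in − F_out)/L = (871.32 − 569.22) / 44100 m = 6.850e-03 mm/s.
R = 6.850e-03 × 3600 = 24.7 mm/hr.
Over 3.7 h: total = 24.7 × 3.7 = 91.39 ≈ 91 mm.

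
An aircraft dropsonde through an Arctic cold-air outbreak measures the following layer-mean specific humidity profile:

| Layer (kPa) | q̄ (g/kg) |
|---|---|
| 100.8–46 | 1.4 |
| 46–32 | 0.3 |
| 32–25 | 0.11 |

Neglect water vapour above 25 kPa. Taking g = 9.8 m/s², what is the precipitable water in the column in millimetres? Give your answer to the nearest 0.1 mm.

PW ≈ 8.3 mm

Precipitable water is the column-integrated vapour mass per unit area: PW = (1/g) Σ q̄ Δp, with q in kg/kg and Δp in Pa (1 kg/m² of water = 1 mm).
Layer 100.8–46 kPa: Δp = 548 hPa = 54800 Pa, q̄ = 0.0014 kg/kg → 0.0014 × 54800 / 9.8 = 7.83 mm
Layer 46–32 kPa: Δp = 140 hPa = 14000 Pa, q̄ = 0.0003 kg/kg → 0.0003 × 14000 / 9.8 = 0.43 mm
Layer 32–25 kPa: Δp = 70 hPa = 7000 Pa, q̄ = 0.00011 kg/kg → 0.00011 × 7000 / 9.8 = 0.08 mm
PW = 7.83 + 0.43 + 0.08 = 8.34 ≈ 8.3 mm.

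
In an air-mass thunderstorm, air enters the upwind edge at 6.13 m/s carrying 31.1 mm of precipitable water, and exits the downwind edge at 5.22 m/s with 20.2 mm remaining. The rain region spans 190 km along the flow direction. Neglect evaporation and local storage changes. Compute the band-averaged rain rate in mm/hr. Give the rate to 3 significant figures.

Column moisture flux per unit crosswind length is F = V × PW.
Inflow: F_in = 6.13 × 31.1 = 190.643 mm·m/s
Outflow: F_out = 5.22 × 20.2 = 105.444 mm·m/s
Steady-state rate R = (F_in − F_out)/L = (190.643 − 105.444) / 190000 m = 4.484e-04 mm/s.
R = 4.484e-04 × 3600 = 1.61 mm/hr.

R ≈ 1.61 mm/hr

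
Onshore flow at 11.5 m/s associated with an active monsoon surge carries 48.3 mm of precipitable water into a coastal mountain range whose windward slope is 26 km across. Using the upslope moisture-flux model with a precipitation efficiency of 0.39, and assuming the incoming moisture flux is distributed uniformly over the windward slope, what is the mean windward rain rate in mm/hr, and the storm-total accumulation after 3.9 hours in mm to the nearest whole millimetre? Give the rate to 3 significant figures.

Incoming column moisture flux per unit ridge length: F = V × PW = 11.5 × 48.3 = 555.45 mm·m/s.
Spread over the 26 km slope with efficiency ε = 0.39: R = ε·F/W = 0.39 × 555.45 / 26000 m = 8.332e-03 mm/s.
R = 8.332e-03 × 3600 = 30.0 mm/hr.
Over 3.9 h: total = 30.0 × 3.9 = 117 mm.

R ≈ 30.0 mm/hr; total ≈ 117 mm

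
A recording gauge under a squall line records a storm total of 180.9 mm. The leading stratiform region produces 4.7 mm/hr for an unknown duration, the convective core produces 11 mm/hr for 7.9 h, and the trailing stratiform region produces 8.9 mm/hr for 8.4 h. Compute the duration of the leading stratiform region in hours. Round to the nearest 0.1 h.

duration ≈ 4.1 h

Known phases: 11 × 7.9 + 8.9 × 8.4 = 86.9 + 74.76 = 161.66 mm.
Remaining depth = 180.9 − 161.66 = 19.24 mm.
Duration = 19.24 / 4.7 = 4.1 h.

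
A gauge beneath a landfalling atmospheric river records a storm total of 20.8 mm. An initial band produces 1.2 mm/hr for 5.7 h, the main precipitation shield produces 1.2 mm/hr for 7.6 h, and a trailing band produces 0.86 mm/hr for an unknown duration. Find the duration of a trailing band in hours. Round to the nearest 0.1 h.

duration ≈ 5.6 h

Known phases: 1.2 × 5.7 + 1.2 × 7.6 = 6.84 + 9.12 = 15.96 mm.
Remaining depth = 20.8 − 15.96 = 4.84 mm.
Duration = 4.84 / 0.86 = 5.6 h.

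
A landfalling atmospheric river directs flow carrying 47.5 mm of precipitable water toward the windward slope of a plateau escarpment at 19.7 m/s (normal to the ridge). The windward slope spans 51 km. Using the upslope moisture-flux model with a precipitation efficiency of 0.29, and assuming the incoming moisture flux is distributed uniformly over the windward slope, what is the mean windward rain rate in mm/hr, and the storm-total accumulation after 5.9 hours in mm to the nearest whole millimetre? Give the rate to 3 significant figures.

R ≈ 19.2 mm/hr; total ≈ 113 mm

Incoming column moisture flux per unit ridge length: F = V × PW = 19.7 × 47.5 = 935.75 mm·m/s.
Spread over the 51 km slope with efficiency ε = 0.29: R = ε·F/W = 0.29 × 935.75 / 51000 m = 5.321e-03 mm/s.
R = 5.321e-03 × 3600 = 19.2 mm/hr.
Over 5.9 h: total = 19.2 × 5.9 = 113.28 ≈ 113 mm.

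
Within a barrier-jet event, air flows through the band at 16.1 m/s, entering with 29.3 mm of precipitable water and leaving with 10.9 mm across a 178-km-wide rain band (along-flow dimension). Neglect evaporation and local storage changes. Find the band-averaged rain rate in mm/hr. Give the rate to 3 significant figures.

R ≈ 5.99 mm/hr

Column moisture flux per unit crosswind length is F = V × PW.
Inflow: F_in = 16.1 × 29.3 = 471.73 mm·m/s
Outflow: F_out = 16.1 × 10.9 = 175.49 mm·m/s
Steady-state rate R = (F_in − F_out)/L = (471.73 − 175.49) / 178000 m = 1.664e-03 mm/s.
R = 1.664e-03 × 3600 = 5.99 mm/hr.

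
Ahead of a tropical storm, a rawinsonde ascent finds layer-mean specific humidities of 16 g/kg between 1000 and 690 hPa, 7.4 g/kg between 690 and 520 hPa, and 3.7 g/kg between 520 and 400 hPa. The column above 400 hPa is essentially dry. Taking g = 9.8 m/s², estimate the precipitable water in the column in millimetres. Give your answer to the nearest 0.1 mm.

PW ≈ 68.0 mm

Precipitable water is the column-integrated vapour mass per unit area: PW = (1/g) Σ q̄ Δp, with q in kg/kg and Δp in Pa (1 kg/m² of water = 1 mm).
Layer 1000–690 hPa: Δp = 310 hPa = 31000 Pa, q̄ = 0.016 kg/kg → 0.016 × 31000 / 9.8 = 50.61 mm
Layer 690–520 hPa: Δp = 170 hPa = 17000 Pa, q̄ = 0.0074 kg/kg → 0.0074 × 17000 / 9.8 = 12.84 mm
Layer 520–400 hPa: Δp = 120 hPa = 12000 Pa, q̄ = 0.0037 kg/kg → 0.0037 × 12000 / 9.8 = 4.53 mm
PW = 50.61 + 12.84 + 4.53 = 67.98 ≈ 68.0 mm.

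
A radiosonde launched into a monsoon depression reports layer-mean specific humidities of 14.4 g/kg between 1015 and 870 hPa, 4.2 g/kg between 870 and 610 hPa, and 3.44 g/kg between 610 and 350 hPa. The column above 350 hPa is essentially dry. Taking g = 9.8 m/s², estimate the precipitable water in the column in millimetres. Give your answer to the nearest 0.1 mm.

PW ≈ 41.6 mm

Precipitable water is the column-integrated vapour mass per unit area: PW = (1/g) Σ q̄ Δp, with q in kg/kg and Δp in Pa (1 kg/m² of water = 1 mm).
Layer 1015–870 hPa: Δp = 145 hPa = 14500 Pa, q̄ = 0.0144 kg/kg → 0.0144 × 14500 / 9.8 = 21.31 mm
Layer 870–610 hPa: Δp = 260 hPa = 26000 Pa, q̄ = 0.0042 kg/kg → 0.0042 × 26000 / 9.8 = 11.14 mm
Layer 610–350 hPa: Δp = 260 hPa = 26000 Pa, q̄ = 0.00344 kg/kg → 0.00344 × 26000 / 9.8 = 9.13 mm
PW = 21.31 + 11.14 + 9.13 = 41.58 ≈ 41.6 mm.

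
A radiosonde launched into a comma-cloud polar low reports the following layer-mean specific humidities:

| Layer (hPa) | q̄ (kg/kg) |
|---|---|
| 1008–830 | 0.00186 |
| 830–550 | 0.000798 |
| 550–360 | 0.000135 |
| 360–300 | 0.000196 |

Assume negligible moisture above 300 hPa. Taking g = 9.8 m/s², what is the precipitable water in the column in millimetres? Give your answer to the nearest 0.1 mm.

PW ≈ 6.0 mm

Precipitable water is the column-integrated vapour mass per unit area: PW = (1/g) Σ q̄ Δp, with q in kg/kg and Δp in Pa (1 kg/m² of water = 1 mm).
Layer 1008–830 hPa: Δp = 178 hPa = 17800 Pa, q̄ = 0.00186 kg/kg → 0.00186 × 17800 / 9.8 = 3.38 mm
Layer 830–550 hPa: Δp = 280 hPa = 28000 Pa, q̄ = 0.000798 kg/kg → 0.000798 × 28000 / 9.8 = 2.28 mm
Layer 550–360 hPa: Δp = 190 hPa = 19000 Pa, q̄ = 0.000135 kg/kg → 0.000135 × 19000 / 9.8 = 0.26 mm
Layer 360–300 hPa: Δp = 60 hPa = 6000 Pa, q̄ = 0.000196 kg/kg → 0.000196 × 6000 / 9.8 = 0.12 mm
PW = 3.38 + 2.28 + 0.26 + 0.12 = 6.04 ≈ 6.0 mm.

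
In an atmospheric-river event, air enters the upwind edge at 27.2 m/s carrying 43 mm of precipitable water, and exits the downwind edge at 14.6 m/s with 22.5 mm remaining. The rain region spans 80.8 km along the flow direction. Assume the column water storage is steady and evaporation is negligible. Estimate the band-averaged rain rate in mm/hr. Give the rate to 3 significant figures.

R ≈ 37.5 mm/hr

Column moisture flux per unit crosswind length is F = V × PW.
Inflow: F_in = 27.2 × 43 = 1169.6 mm·m/s
Outflow: F_out = 14.6 × 22.5 = 328.5 mm·m/s
Steady-state rate R = (F_in − F_out)/L = (1169.6 − 328.5) / 80800 m = 1.041e-02 mm/s.
R = 1.041e-02 × 3600 = 37.5 mm/hr.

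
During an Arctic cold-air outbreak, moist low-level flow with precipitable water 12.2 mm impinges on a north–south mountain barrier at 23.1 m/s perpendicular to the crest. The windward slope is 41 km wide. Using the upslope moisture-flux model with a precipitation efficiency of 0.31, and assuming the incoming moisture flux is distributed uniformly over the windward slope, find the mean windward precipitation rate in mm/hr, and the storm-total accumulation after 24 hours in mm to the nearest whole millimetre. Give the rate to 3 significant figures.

R ≈ 7.67 mm/hr; total ≈ 184 mm

Incoming column moisture flux per unit ridge length: F = V × PW = 23.1 × 12.2 = 281.82 mm·m/s.
Spread over the 41 km slope with efficiency ε = 0.31: R = ε·F/W = 0.31 × 281.82 / 41000 m = 2.131e-03 mm/s.
R = 2.131e-03 × 3600 = 7.67 mm/hr.
Over 24 h: total = 7.67 × 24 = 184.08 ≈ 184 mm.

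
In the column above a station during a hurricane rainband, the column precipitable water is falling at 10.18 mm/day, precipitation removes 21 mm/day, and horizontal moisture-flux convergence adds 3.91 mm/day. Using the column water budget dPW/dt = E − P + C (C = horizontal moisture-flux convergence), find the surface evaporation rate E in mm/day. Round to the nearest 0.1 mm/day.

dPW/dt = -10.18 mm/day.
E = dPW/dt + P − C = (-10.18) + 21 − (3.91) = 6.9 mm/day.

E ≈ 6.9 mm/day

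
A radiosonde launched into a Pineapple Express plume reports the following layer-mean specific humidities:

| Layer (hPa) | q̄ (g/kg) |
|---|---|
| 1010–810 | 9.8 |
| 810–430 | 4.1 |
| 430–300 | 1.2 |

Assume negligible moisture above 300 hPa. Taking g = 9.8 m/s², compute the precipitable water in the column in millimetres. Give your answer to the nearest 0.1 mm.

PW ≈ 37.5 mm

Precipitable water is the column-integrated vapour mass per unit area: PW = (1/g) Σ q̄ Δp, with q in kg/kg and Δp in Pa (1 kg/m² of water = 1 mm).
Layer 1010–810 hPa: Δp = 200 hPa = 20000 Pa, q̄ = 0.0098 kg/kg → 0.0098 × 20000 / 9.8 = 20.00 mm
Layer 810–430 hPa: Δp = 380 hPa = 38000 Pa, q̄ = 0.0041 kg/kg → 0.0041 × 38000 / 9.8 = 15.90 mm
Layer 430–300 hPa: Δp = 130 hPa = 13000 Pa, q̄ = 0.0012 kg/kg → 0.0012 × 13000 / 9.8 = 1.59 mm
PW = 20.00 + 15.90 + 1.59 = 37.49 ≈ 37.5 mm.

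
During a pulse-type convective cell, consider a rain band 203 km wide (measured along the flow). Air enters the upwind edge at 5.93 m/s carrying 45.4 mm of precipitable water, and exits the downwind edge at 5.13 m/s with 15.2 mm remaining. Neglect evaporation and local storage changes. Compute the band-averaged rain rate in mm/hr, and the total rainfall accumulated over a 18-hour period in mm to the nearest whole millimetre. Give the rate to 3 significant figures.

R ≈ 3.39 mm/hr; total ≈ 61 mm

Column moisture flux per unit crosswind length is F = V × PW.
Inflow: F_in = 5.93 × 45.4 = 269.222 mm·m/s
Outflow: F_out = 5.13 × 15.2 = 77.976 mm·m/s
Steady-state rate R = (F_in − F_out)/L = (269.222 − 77.976) / 203000 m = 9.421e-04 mm/s.
R = 9.421e-04 × 3600 = 3.39 mm/hr.
Over 18 h: total = 3.39 × 18 = 61.02 ≈ 61 mm.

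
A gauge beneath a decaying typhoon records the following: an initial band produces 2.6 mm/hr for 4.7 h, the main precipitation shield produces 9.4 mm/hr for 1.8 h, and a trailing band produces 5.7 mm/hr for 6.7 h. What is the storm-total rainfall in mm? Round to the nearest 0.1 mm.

total ≈ 67.3 mm

Total = Σ Rᵢ Δtᵢ = 2.6 × 4.7 + 9.4 × 1.8 + 5.7 × 6.7
      = 12.22 + 16.92 + 38.19 = 67.3 mm.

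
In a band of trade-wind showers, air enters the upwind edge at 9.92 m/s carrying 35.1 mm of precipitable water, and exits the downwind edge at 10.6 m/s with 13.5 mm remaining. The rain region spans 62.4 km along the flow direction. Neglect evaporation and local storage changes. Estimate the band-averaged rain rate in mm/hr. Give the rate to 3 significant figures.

Column moisture flux per unit crosswind length is F = V × PW.
Inflow: F_in = 9.92 × 35.1 = 348.192 mm·m/s
Outflow: F_out = 10.6 × 13.5 = 143.1 mm·m/s
Steady-state rate R = (F_in − F_out)/L = (348.192 − 143.1) / 62400 m = 3.287e-03 mm/s.
R = 3.287e-03 × 3600 = 11.8 mm/hr.

R ≈ 11.8 mm/hr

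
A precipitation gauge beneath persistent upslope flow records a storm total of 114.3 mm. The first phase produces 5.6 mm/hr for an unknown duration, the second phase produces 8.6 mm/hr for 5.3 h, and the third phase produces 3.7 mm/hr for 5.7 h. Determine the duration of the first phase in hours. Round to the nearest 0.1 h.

Known phases: 8.6 × 5.3 + 3.7 × 5.7 = 45.58 + 21.09 = 66.67 mm.
Remaining depth = 114.3 − 66.67 = 47.63 mm.
Duration = 47.63 / 5.6 = 8.5 h.

duration ≈ 8.5 h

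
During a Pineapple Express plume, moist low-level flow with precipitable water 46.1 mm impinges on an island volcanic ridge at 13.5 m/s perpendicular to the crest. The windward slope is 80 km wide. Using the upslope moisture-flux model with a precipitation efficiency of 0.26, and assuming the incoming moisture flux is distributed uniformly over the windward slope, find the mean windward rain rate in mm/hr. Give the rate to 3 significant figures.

R ≈ 7.28 mm/hr

Incoming column moisture flux per unit ridge length: F = V × PW = 13.5 × 46.1 = 622.35 mm·m/s.
Spread over the 80 km slope with efficiency ε = 0.26: R = ε·F/W = 0.26 × 622.35 / 80000 m = 2.023e-03 mm/s.
R = 2.023e-03 × 3600 = 7.28 mm/hr.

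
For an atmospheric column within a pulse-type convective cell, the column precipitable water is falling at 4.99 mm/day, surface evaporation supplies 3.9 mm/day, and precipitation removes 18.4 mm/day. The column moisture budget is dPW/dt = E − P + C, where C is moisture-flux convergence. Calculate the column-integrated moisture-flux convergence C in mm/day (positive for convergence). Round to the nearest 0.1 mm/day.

dPW/dt = -4.99 mm/day.
C = dPW/dt − E + P = (-4.99) − 3.9 + 18.4 = 9.5 mm/day.

C ≈ 9.5 mm/day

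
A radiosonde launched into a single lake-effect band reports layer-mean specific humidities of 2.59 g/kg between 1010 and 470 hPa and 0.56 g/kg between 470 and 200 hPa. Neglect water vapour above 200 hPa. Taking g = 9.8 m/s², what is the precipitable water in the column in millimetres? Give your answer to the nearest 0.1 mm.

Precipitable water is the column-integrated vapour mass per unit area: PW = (1/g) Σ q̄ Δp, with q in kg/kg and Δp in Pa (1 kg/m² of water = 1 mm).
Layer 1010–470 hPa: Δp = 540 hPa = 54000 Pa, q̄ = 0.00259 kg/kg → 0.00259 × 54000 / 9.8 = 14.27 mm
Layer 470–200 hPa: Δp = 270 hPa = 27000 Pa, q̄ = 0.00056 kg/kg → 0.00056 × 27000 / 9.8 = 1.54 mm
PW = 14.27 + 1.54 = 15.81 ≈ 15.8 mm.

PW ≈ 15.8 mm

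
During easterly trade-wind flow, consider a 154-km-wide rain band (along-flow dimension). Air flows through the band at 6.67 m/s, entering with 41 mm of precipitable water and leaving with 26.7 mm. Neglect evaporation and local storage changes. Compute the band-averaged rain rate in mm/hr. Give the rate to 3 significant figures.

R ≈ 2.23 mm/hr

Column moisture flux per unit crosswind length is F = V × PW.
Inflow: F_in = 6.67 × 41 = 273.47 mm·m/s
Outflow: F_out = 6.67 × 26.7 = 178.089 mm·m/s
Steady-state rate R = (F_in − F_out)/L = (273.47 − 178.089) / 154000 m = 6.194e-04 mm/s.
R = 6.194e-04 × 3600 = 2.23 mm/hr.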